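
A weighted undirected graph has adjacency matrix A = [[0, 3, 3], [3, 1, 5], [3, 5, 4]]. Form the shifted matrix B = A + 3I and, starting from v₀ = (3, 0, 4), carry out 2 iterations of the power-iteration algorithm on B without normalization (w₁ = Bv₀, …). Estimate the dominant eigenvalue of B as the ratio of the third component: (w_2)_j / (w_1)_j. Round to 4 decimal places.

B = A + 3I has rows (3, 3, 3); (3, 4, 5); (3, 5, 7)
w1 = Bv₀ = (3·3 + 3·0 + 3·4; 3·3 + 4·0 + 5·4; 3·3 + 5·0 + 7·4) = (21, 29, 37)
w2 = Bw1 = (3·21 + 3·29 + 3·37; 3·21 + 4·29 + 5·37; 3·21 + 5·29 + 7·37) = (261, 364, 467)
Ratio: 467/37 = 12.6216

12.6216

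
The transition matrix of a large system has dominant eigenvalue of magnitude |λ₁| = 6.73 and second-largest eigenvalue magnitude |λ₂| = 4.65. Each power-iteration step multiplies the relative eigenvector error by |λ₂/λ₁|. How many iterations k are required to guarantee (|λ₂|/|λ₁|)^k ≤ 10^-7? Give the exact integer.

|λ₂/λ₁| = 4.65/6.73 = 0.69094
Need k ≥ ln(10^-7) / ln(0.69094) = -16.1181 / -0.3697 ≈ 43.597
Smallest integer k satisfying the bound: 44

44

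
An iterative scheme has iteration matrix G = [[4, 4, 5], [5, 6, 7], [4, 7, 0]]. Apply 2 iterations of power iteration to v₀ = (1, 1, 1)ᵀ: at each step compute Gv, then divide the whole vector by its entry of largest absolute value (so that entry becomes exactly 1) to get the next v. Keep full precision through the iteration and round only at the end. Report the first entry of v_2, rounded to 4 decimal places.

Gv0 = (13.00000, 18.00000, 11.00000); divide by 18.00000 → v1 = (0.72222, 1.00000, 0.61111)
Gv1 = (9.94444, 13.88889, 9.88889); divide by 13.88889 → v2 = (0.71600, 1.00000, 0.71200)
Requested entry of v2: 179/250 = 0.7160

0.7160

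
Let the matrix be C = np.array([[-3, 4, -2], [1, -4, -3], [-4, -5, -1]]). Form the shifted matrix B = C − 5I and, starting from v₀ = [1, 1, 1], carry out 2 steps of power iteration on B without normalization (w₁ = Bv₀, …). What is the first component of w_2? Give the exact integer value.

B = C − 5I has rows (-8, 4, -2); (1, -9, -3); (-4, -5, -6)
w1 = Bv₀ = ((-8)·1 + 4·1 + (-2)·1; 1·1 + (-9)·1 + (-3)·1; (-4)·1 + (-5)·1 + (-6)·1) = (-6, -11, -15)
w2 = Bw1 = ((-8)·(-6) + 4·(-11) + (-2)·(-15); 1·(-6) + (-9)·(-11) + (-3)·(-15); (-4)·(-6) + (-5)·(-11) + (-6)·(-15)) = (34, 138, 169)
Requested component of w2: 34

34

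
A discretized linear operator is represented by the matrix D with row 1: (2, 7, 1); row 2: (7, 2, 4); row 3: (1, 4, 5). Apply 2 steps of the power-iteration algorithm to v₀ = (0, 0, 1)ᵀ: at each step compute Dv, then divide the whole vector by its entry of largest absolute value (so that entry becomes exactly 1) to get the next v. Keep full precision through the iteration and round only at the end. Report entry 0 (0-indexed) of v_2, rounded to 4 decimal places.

0.8333

Dv0 = (1.00000, 4.00000, 5.00000); divide by 5.00000 → v1 = (0.20000, 0.80000, 1.00000)
Dv1 = (7.00000, 7.00000, 8.40000); divide by 8.40000 → v2 = (0.83333, 0.83333, 1.00000)
Requested entry of v2: 35/42 = 0.8333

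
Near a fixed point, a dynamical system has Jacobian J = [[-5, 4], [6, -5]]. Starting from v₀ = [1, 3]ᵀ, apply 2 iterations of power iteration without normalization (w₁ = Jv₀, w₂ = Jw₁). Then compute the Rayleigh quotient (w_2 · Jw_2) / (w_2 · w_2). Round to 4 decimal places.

w1 = Jv₀ = ((-5)·1 + 4·3; 6·1 + (-5)·3) = (7, -9)
w2 = Jw1 = ((-5)·7 + 4·(-9); 6·7 + (-5)·(-9)) = (-71, 87)
Jw2 = (703, -861)
w2·Jw2 = (-71)·703 + 87·(-861) = -124820; w2·w2 = (-71)·(-71) + 87·87 = 12610
λ ≈ -124820/12610 = -9.8985

λ ≈ -9.8985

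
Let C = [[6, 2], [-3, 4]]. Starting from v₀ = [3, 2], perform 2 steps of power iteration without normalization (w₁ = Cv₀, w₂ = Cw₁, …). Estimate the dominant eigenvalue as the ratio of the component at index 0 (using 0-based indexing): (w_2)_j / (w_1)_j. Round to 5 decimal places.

5.90909

w1 = Cv₀ = (22, -1)
w2 = Cw1 = (130, -70)
Ratio at component: 130 / 22 = 5.90909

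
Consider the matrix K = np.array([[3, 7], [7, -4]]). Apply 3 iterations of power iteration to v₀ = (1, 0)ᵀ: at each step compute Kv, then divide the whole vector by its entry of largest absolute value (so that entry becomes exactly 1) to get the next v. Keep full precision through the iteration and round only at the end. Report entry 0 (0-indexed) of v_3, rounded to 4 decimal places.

0.2880

Kv0 = (3.00000, 7.00000); divide by 7.00000 → v1 = (0.42857, 1.00000)
Kv1 = (8.28571, -1.00000); divide by 8.28571 → v2 = (1.00000, -0.12069)
Kv2 = (2.15517, 7.48276); divide by 7.48276 → v3 = (0.28802, 1.00000)
Requested entry of v3: 125/434 = 0.2880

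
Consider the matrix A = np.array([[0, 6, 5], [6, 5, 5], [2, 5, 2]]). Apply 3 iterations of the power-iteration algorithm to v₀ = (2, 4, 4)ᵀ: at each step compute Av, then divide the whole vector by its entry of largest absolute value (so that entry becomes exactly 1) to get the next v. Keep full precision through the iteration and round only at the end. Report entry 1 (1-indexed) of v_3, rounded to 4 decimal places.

0.7416

Av0 = (44.00000, 52.00000, 32.00000); divide by 52.00000 → v1 = (0.84615, 1.00000, 0.61538)
Av1 = (9.07692, 13.15385, 7.92308); divide by 13.15385 → v2 = (0.69006, 1.00000, 0.60234)
Av2 = (9.01170, 12.15205, 7.58480); divide by 12.15205 → v3 = (0.74158, 1.00000, 0.62416)
Requested entry of v3: 6164/8312 = 0.7416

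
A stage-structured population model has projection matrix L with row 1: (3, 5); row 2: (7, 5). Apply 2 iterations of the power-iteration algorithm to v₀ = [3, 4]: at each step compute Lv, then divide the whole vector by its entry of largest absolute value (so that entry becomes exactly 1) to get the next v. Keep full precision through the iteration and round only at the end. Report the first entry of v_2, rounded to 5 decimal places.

Lv0 = (29.000000, 41.000000); divide by 41.000000 → v1 = (0.707317, 1.000000)
Lv1 = (7.121951, 9.951220); divide by 9.951220 → v2 = (0.715686, 1.000000)
Requested entry of v2: 292/408 = 0.71569

0.71569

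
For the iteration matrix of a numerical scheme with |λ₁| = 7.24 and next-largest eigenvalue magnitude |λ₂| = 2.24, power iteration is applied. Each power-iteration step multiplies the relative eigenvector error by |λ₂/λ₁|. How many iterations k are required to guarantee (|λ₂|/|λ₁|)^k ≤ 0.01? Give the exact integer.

|λ₂/λ₁| = 2.24/7.24 = 0.30939
Need k ≥ ln(0.01) / ln(0.30939) = -4.6052 / -1.1731 ≈ 3.925
Smallest integer k satisfying the bound: 4

4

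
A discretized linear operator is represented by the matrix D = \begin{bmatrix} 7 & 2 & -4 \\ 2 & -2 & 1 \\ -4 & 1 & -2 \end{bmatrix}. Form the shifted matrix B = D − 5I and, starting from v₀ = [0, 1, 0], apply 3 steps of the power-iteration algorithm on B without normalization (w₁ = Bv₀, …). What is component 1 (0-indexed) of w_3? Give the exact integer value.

B = D − 5I has rows (2, 2, -4); (2, -7, 1); (-4, 1, -7)
w1 = Bv₀ = (2, -7, 1)
w2 = Bw1 = (-14, 54, -22)
w3 = Bw2 = (168, -428, 264)
Requested component of w3: -428

-428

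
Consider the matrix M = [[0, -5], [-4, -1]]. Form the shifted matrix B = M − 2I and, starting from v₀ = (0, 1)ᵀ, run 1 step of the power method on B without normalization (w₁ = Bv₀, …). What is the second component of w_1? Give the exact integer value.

-3

B = M − 2I has rows (-2, -5); (-4, -3)
w1 = Bv₀ = ((-2)·0 + (-5)·1; (-4)·0 + (-3)·1) = (-5, -3)
Requested component of w1: -3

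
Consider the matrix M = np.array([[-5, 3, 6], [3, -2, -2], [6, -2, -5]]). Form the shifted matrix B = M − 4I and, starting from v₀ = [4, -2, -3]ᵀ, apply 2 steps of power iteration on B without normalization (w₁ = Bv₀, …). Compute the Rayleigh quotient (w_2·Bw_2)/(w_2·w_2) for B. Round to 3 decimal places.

B = M − 4I has rows (-9, 3, 6); (3, -6, -2); (6, -2, -9)
w1 = Bv₀ = (-60, 30, 55)
w2 = Bw1 = (960, -470, -915)
Bw2 = (-15540, 7530, 14935)
w2·Bw2 = -32123025; w2·w2 = 1979725; μ ≈ -32123025/1979725 = -16.226

-16.226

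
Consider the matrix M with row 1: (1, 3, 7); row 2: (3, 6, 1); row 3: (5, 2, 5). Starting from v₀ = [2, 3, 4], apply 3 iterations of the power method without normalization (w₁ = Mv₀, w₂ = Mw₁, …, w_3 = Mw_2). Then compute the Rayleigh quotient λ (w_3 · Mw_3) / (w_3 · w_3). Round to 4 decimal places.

w1 = Mv₀ = (1·2 + 3·3 + 7·4; 3·2 + 6·3 + 1·4; 5·2 + 2·3 + 5·4) = (39, 28, 36)
w2 = Mw1 = (1·39 + 3·28 + 7·36; 3·39 + 6·28 + 1·36; 5·39 + 2·28 + 5·36) = (375, 321, 431)
w3 = Mw2 = (4355, 3482, 4672)
Mw3 = (47505, 38629, 52099)
w3·Mw3 = 4355·47505 + 3482·38629 + 4672·52099 = 584796981; w3·w3 = 4355·4355 + 3482·3482 + 4672·4672 = 52917933
λ ≈ 584796981/52917933 = 11.0510

11.0510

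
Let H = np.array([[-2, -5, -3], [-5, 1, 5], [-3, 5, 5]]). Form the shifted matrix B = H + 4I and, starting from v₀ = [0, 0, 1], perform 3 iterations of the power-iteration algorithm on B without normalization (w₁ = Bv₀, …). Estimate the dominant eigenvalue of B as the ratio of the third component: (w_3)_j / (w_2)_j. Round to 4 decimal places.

14.2087

B = H + 4I has rows (2, -5, -3); (-5, 5, 5); (-3, 5, 9)
w1 = Bv₀ = (-3, 5, 9)
w2 = Bw1 = (-58, 85, 115)
w3 = Bw2 = (-886, 1290, 1634)
Ratio: 1634/115 = 14.2087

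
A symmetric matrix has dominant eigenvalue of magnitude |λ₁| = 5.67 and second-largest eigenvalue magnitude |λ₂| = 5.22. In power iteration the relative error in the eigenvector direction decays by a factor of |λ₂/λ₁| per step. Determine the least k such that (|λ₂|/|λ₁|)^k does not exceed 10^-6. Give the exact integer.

168

|λ₂/λ₁| = 5.22/5.67 = 0.92063
Need k ≥ ln(10^-6) / ln(0.92063) = -13.8155 / -0.0827 ≈ 167.072
Smallest integer k satisfying the bound: 168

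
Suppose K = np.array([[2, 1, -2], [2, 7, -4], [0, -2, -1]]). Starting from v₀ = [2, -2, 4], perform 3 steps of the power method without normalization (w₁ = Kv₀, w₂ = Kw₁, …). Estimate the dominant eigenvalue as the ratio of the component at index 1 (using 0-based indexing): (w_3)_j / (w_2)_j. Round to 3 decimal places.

8.464

w1 = Kv₀ = (-6, -26, 0)
w2 = Kw1 = (-38, -194, 52)
w3 = Kw2 = (-374, -1642, 336)
Ratio at component: -1642 / -194 = 8.464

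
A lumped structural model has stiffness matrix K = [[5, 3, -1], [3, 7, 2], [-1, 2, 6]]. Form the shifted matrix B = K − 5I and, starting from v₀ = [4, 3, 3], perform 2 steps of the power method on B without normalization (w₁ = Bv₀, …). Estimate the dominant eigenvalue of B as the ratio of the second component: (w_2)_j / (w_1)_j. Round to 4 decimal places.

B = K − 5I has rows (0, 3, -1); (3, 2, 2); (-1, 2, 1)
w1 = Bv₀ = (0·4 + 3·3 + (-1)·3; 3·4 + 2·3 + 2·3; (-1)·4 + 2·3 + 1·3) = (6, 24, 5)
w2 = Bw1 = (0·6 + 3·24 + (-1)·5; 3·6 + 2·24 + 2·5; (-1)·6 + 2·24 + 1·5) = (67, 76, 47)
Ratio: 76/24 = 3.1667

3.1667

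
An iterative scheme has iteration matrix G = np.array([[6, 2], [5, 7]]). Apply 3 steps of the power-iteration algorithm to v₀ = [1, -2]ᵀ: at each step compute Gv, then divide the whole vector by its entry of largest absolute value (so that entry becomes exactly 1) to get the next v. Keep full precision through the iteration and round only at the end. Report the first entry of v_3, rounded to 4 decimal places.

Gv0 = (2.00000, -9.00000); divide by -9.00000 → v1 = (-0.22222, 1.00000)
Gv1 = (0.66667, 5.88889); divide by 5.88889 → v2 = (0.11321, 1.00000)
Gv2 = (2.67925, 7.56604); divide by 7.56604 → v3 = (0.35411, 1.00000)
Requested entry of v3: -142/-401 = 0.3541

0.3541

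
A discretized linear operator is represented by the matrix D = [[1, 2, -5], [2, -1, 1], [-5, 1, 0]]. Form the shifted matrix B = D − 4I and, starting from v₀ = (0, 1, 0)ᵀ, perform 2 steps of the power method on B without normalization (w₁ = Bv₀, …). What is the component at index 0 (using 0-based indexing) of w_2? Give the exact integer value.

-21

B = D − 4I has rows (-3, 2, -5); (2, -5, 1); (-5, 1, -4)
w1 = Bv₀ = ((-3)·0 + 2·1 + (-5)·0; 2·0 + (-5)·1 + 1·0; (-5)·0 + 1·1 + (-4)·0) = (2, -5, 1)
w2 = Bw1 = ((-3)·2 + 2·(-5) + (-5)·1; 2·2 + (-5)·(-5) + 1·1; (-5)·2 + 1·(-5) + (-4)·1) = (-21, 30, -19)
Requested component of w2: -21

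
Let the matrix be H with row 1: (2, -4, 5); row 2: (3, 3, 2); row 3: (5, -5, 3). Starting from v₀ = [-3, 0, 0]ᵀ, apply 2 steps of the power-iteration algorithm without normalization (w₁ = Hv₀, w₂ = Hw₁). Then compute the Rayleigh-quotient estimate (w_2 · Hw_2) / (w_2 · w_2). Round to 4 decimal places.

w1 = Hv₀ = (2·(-3) + (-4)·0 + 5·0; 3·(-3) + 3·0 + 2·0; 5·(-3) + (-5)·0 + 3·0) = (-6, -9, -15)
w2 = Hw1 = (2·(-6) + (-4)·(-9) + 5·(-15); 3·(-6) + 3·(-9) + 2·(-15); 5·(-6) + (-5)·(-9) + 3·(-15)) = (-51, -75, -30)
Hw2 = (48, -438, 30)
w2·Hw2 = (-51)·48 + (-75)·(-438) + (-30)·30 = 29502; w2·w2 = (-51)·(-51) + (-75)·(-75) + (-30)·(-30) = 9126
λ ≈ 29502/9126 = 3.2327

3.2327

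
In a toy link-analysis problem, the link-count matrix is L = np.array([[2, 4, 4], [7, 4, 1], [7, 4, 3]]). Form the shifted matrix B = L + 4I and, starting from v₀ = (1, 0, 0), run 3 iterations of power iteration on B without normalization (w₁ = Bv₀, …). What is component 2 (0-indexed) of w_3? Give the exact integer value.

1897

B = L + 4I has rows (6, 4, 4); (7, 8, 1); (7, 4, 7)
w1 = Bv₀ = (6·1 + 4·0 + 4·0; 7·1 + 8·0 + 1·0; 7·1 + 4·0 + 7·0) = (6, 7, 7)
w2 = Bw1 = (6·6 + 4·7 + 4·7; 7·6 + 8·7 + 1·7; 7·6 + 4·7 + 7·7) = (92, 105, 119)
w3 = Bw2 = (1448, 1603, 1897)
Requested component of w3: 1897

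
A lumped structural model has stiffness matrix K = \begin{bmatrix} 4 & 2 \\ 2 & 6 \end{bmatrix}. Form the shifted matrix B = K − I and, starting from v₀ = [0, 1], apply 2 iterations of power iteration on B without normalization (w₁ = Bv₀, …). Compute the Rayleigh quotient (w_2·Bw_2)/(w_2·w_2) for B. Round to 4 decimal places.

B = K − I has rows (3, 2); (2, 5)
w1 = Bv₀ = (3·0 + 2·1; 2·0 + 5·1) = (2, 5)
w2 = Bw1 = (3·2 + 2·5; 2·2 + 5·5) = (16, 29)
Bw2 = (106, 177)
w2·Bw2 = 6829; w2·w2 = 1097; μ ≈ 6829/1097 = 6.2252

6.2252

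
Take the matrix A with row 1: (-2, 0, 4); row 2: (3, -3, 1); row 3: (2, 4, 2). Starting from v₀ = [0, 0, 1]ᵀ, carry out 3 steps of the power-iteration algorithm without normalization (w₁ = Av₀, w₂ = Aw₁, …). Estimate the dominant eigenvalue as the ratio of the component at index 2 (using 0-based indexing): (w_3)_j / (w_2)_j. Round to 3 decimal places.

w1 = Av₀ = (4, 1, 2)
w2 = Aw1 = (0, 11, 16)
w3 = Aw2 = (64, -17, 76)
Ratio at component: 76 / 16 = 4.750

4.750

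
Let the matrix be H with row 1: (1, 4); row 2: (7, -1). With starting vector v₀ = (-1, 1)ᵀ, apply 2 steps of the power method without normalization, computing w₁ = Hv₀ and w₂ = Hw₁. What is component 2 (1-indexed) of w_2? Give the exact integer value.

29

w1 = Hv₀ = (3, -8)
w2 = Hw1 = (-29, 29)
The requested component of w2 is 29.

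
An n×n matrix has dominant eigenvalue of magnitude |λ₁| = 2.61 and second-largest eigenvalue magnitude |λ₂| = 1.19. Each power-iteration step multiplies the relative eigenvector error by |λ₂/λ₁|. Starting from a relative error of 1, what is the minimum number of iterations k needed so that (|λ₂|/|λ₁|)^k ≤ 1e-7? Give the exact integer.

21

|λ₂/λ₁| = 1.19/2.61 = 0.45594
Need k ≥ ln(1e-7) / ln(0.45594) = -16.1181 / -0.7854 ≈ 20.522
Smallest integer k satisfying the bound: 21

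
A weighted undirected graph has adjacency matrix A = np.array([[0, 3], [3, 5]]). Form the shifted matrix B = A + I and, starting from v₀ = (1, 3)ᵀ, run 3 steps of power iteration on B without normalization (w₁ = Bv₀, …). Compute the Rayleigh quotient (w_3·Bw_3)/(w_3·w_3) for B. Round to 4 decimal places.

B = A + I has rows (1, 3); (3, 6)
w1 = Bv₀ = (10, 21)
w2 = Bw1 = (73, 156)
w3 = Bw2 = (541, 1155)
Bw3 = (4006, 8553)
w3·Bw3 = 12045961; w3·w3 = 1626706; μ ≈ 12045961/1626706 = 7.4051

7.4051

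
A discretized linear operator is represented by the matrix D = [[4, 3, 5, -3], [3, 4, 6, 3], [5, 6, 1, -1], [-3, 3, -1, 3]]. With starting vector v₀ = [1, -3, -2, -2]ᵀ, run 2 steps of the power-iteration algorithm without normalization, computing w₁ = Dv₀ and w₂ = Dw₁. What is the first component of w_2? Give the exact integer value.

w1 = Dv₀ = (4·1 + 3·(-3) + 5·(-2) + (-3)·(-2); 3·1 + 4·(-3) + 6·(-2) + 3·(-2); 5·1 + 6·(-3) + 1·(-2) + (-1)·(-2); (-3)·1 + 3·(-3) + (-1)·(-2) + 3·(-2)) = (-9, -27, -13, -16)
w2 = Dw1 = (4·(-9) + 3·(-27) + 5·(-13) + (-3)·(-16); 3·(-9) + 4·(-27) + 6·(-13) + 3·(-16); 5·(-9) + 6·(-27) + 1·(-13) + (-1)·(-16); (-3)·(-9) + 3·(-27) + (-1)·(-13) + 3·(-16)) = (-134, -261, -204, -89)
The requested component of w2 is -134.

-134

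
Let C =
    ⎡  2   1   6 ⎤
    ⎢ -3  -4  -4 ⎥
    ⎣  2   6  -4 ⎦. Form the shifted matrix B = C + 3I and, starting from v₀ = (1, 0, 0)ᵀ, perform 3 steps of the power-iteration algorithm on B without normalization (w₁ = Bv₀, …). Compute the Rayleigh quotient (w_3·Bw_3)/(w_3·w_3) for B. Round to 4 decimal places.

μ ≈ 1.5325

B = C + 3I has rows (5, 1, 6); (-3, -1, -4); (2, 6, -1)
w1 = Bv₀ = (5, -3, 2)
w2 = Bw1 = (34, -20, -10)
w3 = Bw2 = (90, -42, -42)
Bw3 = (156, -60, -30)
w3·Bw3 = 17820; w3·w3 = 11628; μ ≈ 17820/11628 = 1.5325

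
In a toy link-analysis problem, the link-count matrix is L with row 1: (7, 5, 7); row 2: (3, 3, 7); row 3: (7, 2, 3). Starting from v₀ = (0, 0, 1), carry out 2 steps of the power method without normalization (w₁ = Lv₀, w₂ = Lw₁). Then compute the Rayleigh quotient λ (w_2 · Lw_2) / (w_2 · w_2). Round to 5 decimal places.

w1 = Lv₀ = (7·0 + 5·0 + 7·1; 3·0 + 3·0 + 7·1; 7·0 + 2·0 + 3·1) = (7, 7, 3)
w2 = Lw1 = (7·7 + 5·7 + 7·3; 3·7 + 3·7 + 7·3; 7·7 + 2·7 + 3·3) = (105, 63, 72)
Lw2 = (1554, 1008, 1077)
w2·Lw2 = 105·1554 + 63·1008 + 72·1077 = 304218; w2·w2 = 105·105 + 63·63 + 72·72 = 20178
λ ≈ 304218/20178 = 15.07672

15.07672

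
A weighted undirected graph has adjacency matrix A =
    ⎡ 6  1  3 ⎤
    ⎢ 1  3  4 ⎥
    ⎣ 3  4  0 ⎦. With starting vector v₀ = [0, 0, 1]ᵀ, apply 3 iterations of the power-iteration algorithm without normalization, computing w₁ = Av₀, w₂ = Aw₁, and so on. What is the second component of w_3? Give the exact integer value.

w1 = Av₀ = (6·0 + 1·0 + 3·1; 1·0 + 3·0 + 4·1; 3·0 + 4·0 + 0·1) = (3, 4, 0)
w2 = Aw1 = (6·3 + 1·4 + 3·0; 1·3 + 3·4 + 4·0; 3·3 + 4·4 + 0·0) = (22, 15, 25)
w3 = Aw2 = (222, 167, 126)
The requested component of w3 is 167.

167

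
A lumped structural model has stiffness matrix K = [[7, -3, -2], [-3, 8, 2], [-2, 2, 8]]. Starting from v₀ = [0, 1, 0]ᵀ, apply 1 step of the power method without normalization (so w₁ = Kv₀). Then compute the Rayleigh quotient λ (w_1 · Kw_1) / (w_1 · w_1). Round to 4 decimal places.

10.8961

w1 = Kv₀ = (7·0 + (-3)·1 + (-2)·0; (-3)·0 + 8·1 + 2·0; (-2)·0 + 2·1 + 8·0) = (-3, 8, 2)
Kw1 = (-49, 77, 38)
w1·Kw1 = (-3)·(-49) + 8·77 + 2·38 = 839; w1·w1 = (-3)·(-3) + 8·8 + 2·2 = 77
λ ≈ 839/77 = 10.8961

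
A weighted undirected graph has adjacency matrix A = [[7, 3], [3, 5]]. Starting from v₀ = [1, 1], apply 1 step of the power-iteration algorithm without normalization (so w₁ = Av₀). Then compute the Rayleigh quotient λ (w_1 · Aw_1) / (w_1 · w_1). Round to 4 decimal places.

9.1463

w1 = Av₀ = (7·1 + 3·1; 3·1 + 5·1) = (10, 8)
Aw1 = (94, 70)
w1·Aw1 = 10·94 + 8·70 = 1500; w1·w1 = 10·10 + 8·8 = 164
λ ≈ 1500/164 = 9.1463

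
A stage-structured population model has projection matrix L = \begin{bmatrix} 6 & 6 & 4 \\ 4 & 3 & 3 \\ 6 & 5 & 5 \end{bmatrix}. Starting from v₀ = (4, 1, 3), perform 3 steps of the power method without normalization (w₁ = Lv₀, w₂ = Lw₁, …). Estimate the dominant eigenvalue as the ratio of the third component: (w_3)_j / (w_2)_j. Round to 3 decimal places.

13.980

w1 = Lv₀ = (6·4 + 6·1 + 4·3; 4·4 + 3·1 + 3·3; 6·4 + 5·1 + 5·3) = (42, 28, 44)
w2 = Lw1 = (6·42 + 6·28 + 4·44; 4·42 + 3·28 + 3·44; 6·42 + 5·28 + 5·44) = (596, 384, 612)
w3 = Lw2 = (8328, 5372, 8556)
Ratio at component: 8556 / 612 = 13.980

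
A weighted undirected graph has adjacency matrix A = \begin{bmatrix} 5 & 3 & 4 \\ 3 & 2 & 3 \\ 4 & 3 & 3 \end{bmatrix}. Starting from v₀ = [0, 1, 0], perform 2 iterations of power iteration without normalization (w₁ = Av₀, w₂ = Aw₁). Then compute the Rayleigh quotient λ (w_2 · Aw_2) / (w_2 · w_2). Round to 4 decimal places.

w1 = Av₀ = (3, 2, 3)
w2 = Aw1 = (33, 22, 27)
Aw2 = (339, 224, 279)
w2·Aw2 = 33·339 + 22·224 + 27·279 = 23648; w2·w2 = 33·33 + 22·22 + 27·27 = 2302
λ ≈ 23648/2302 = 10.2728

λ ≈ 10.2728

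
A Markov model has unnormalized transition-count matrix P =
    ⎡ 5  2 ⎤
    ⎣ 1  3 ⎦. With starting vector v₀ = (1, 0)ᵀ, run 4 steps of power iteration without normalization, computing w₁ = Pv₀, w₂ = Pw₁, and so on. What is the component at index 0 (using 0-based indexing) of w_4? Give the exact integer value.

857

w1 = Pv₀ = (5, 1)
w2 = Pw1 = (27, 8)
w3 = Pw2 = (151, 51)
w4 = Pw3 = (857, 304)
The requested component of w4 is 857.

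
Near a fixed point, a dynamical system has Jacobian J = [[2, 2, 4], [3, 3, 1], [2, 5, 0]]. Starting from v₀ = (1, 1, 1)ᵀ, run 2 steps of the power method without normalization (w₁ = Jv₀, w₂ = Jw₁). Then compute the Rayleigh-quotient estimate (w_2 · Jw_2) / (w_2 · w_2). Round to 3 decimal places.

7.334

w1 = Jv₀ = (2·1 + 2·1 + 4·1; 3·1 + 3·1 + 1·1; 2·1 + 5·1 + 0·1) = (8, 7, 7)
w2 = Jw1 = (2·8 + 2·7 + 4·7; 3·8 + 3·7 + 1·7; 2·8 + 5·7 + 0·7) = (58, 52, 51)
Jw2 = (424, 381, 376)
w2·Jw2 = 58·424 + 52·381 + 51·376 = 63580; w2·w2 = 58·58 + 52·52 + 51·51 = 8669
λ ≈ 63580/8669 = 7.334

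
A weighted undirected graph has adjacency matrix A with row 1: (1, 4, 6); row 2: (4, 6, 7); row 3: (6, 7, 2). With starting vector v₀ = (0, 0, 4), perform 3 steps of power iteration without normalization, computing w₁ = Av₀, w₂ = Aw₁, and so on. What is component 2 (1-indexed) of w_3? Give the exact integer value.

w1 = Av₀ = (1·0 + 4·0 + 6·4; 4·0 + 6·0 + 7·4; 6·0 + 7·0 + 2·4) = (24, 28, 8)
w2 = Aw1 = (1·24 + 4·28 + 6·8; 4·24 + 6·28 + 7·8; 6·24 + 7·28 + 2·8) = (184, 320, 356)
w3 = Aw2 = (3600, 5148, 4056)
The requested component of w3 is 5148.

5148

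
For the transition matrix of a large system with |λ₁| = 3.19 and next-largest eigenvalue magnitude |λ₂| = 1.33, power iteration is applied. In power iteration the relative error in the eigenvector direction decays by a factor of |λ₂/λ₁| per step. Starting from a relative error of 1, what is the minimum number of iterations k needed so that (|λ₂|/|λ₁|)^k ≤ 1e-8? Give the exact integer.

22

|λ₂/λ₁| = 1.33/3.19 = 0.41693
Need k ≥ ln(1e-8) / ln(0.41693) = -18.4207 / -0.8748 ≈ 21.056
Smallest integer k satisfying the bound: 22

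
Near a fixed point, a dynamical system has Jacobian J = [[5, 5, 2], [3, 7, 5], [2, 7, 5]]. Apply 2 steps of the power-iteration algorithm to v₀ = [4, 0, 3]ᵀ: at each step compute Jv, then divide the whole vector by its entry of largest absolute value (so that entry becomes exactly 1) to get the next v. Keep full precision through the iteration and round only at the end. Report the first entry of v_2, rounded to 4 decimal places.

Jv0 = (26.00000, 27.00000, 23.00000); divide by 27.00000 → v1 = (0.96296, 1.00000, 0.85185)
Jv1 = (11.51852, 14.14815, 13.18519); divide by 14.14815 → v2 = (0.81414, 1.00000, 0.93194)
Requested entry of v2: 311/382 = 0.8141

0.8141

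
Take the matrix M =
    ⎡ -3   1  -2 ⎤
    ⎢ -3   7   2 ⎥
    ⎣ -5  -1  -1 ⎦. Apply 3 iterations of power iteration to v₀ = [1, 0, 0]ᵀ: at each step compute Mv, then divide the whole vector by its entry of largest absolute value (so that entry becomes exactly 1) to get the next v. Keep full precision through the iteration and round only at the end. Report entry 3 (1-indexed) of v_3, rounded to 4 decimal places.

Mv0 = (-3.00000, -3.00000, -5.00000); divide by -5.00000 → v1 = (0.60000, 0.60000, 1.00000)
Mv1 = (-3.20000, 4.40000, -4.60000); divide by -4.60000 → v2 = (0.69565, -0.95652, 1.00000)
Mv2 = (-5.04348, -6.78261, -3.52174); divide by -6.78261 → v3 = (0.74359, 1.00000, 0.51923)
Requested entry of v3: -81/-156 = 0.5192

0.5192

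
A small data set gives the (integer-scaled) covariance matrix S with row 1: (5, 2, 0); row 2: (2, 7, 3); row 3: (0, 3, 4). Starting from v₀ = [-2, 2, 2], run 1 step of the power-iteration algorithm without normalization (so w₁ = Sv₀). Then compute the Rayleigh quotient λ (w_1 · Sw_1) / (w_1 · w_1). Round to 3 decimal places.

w1 = Sv₀ = (-6, 16, 14)
Sw1 = (2, 142, 104)
w1·Sw1 = (-6)·2 + 16·142 + 14·104 = 3716; w1·w1 = (-6)·(-6) + 16·16 + 14·14 = 488
λ ≈ 3716/488 = 7.615

7.615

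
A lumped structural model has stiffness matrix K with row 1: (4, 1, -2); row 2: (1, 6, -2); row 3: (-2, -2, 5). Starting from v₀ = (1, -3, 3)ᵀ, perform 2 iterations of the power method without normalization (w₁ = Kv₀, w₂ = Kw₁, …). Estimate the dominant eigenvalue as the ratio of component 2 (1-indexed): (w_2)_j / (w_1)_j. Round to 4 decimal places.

w1 = Kv₀ = (4·1 + 1·(-3) + (-2)·3; 1·1 + 6·(-3) + (-2)·3; (-2)·1 + (-2)·(-3) + 5·3) = (-5, -23, 19)
w2 = Kw1 = (4·(-5) + 1·(-23) + (-2)·19; 1·(-5) + 6·(-23) + (-2)·19; (-2)·(-5) + (-2)·(-23) + 5·19) = (-81, -181, 151)
Ratio at component: -181 / -23 = 7.8696

λ ≈ 7.8696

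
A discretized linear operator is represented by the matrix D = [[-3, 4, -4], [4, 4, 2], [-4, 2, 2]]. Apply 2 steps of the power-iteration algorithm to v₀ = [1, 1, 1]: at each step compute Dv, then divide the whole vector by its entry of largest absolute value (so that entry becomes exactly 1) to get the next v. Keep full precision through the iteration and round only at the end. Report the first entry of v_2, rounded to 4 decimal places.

Dv0 = (-3.00000, 10.00000, 0.00000); divide by 10.00000 → v1 = (-0.30000, 1.00000, 0.00000)
Dv1 = (4.90000, 2.80000, 3.20000); divide by 4.90000 → v2 = (1.00000, 0.57143, 0.65306)
Requested entry of v2: 49/49 = 1.0000

1.0000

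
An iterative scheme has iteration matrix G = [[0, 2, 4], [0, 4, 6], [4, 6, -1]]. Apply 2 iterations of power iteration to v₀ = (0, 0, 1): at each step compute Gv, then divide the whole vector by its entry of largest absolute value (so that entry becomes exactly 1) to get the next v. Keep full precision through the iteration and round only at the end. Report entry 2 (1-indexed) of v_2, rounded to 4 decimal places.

Gv0 = (4.00000, 6.00000, -1.00000); divide by 6.00000 → v1 = (0.66667, 1.00000, -0.16667)
Gv1 = (1.33333, 3.00000, 8.83333); divide by 8.83333 → v2 = (0.15094, 0.33962, 1.00000)
Requested entry of v2: 18/53 = 0.3396

0.3396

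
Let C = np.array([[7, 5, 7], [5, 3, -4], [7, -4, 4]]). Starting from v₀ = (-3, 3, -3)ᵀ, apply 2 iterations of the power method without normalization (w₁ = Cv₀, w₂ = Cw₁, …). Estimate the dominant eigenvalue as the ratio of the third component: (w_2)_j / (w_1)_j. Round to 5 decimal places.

λ ≈ 8.73333

w1 = Cv₀ = (7·(-3) + 5·3 + 7·(-3); 5·(-3) + 3·3 + (-4)·(-3); 7·(-3) + (-4)·3 + 4·(-3)) = (-27, 6, -45)
w2 = Cw1 = (7·(-27) + 5·6 + 7·(-45); 5·(-27) + 3·6 + (-4)·(-45); 7·(-27) + (-4)·6 + 4·(-45)) = (-474, 63, -393)
Ratio at component: -393 / -45 = 8.73333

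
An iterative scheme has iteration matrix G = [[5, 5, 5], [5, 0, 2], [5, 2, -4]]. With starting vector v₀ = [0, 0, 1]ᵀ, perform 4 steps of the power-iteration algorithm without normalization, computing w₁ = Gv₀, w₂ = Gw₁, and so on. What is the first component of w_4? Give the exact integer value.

2395

w1 = Gv₀ = (5·0 + 5·0 + 5·1; 5·0 + 0·0 + 2·1; 5·0 + 2·0 + (-4)·1) = (5, 2, -4)
w2 = Gw1 = (5·5 + 5·2 + 5·(-4); 5·5 + 0·2 + 2·(-4); 5·5 + 2·2 + (-4)·(-4)) = (15, 17, 45)
w3 = Gw2 = (385, 165, -71)
w4 = Gw3 = (2395, 1783, 2539)
The requested component of w4 is 2395.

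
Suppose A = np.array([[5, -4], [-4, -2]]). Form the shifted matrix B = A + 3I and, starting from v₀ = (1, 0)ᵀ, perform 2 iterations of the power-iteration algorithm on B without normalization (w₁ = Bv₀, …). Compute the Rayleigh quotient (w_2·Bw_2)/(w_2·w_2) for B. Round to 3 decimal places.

B = A + 3I has rows (8, -4); (-4, 1)
w1 = Bv₀ = (8·1 + (-4)·0; (-4)·1 + 1·0) = (8, -4)
w2 = Bw1 = (8·8 + (-4)·(-4); (-4)·8 + 1·(-4)) = (80, -36)
Bw2 = (784, -356)
w2·Bw2 = 75536; w2·w2 = 7696; μ ≈ 75536/7696 = 9.815

9.815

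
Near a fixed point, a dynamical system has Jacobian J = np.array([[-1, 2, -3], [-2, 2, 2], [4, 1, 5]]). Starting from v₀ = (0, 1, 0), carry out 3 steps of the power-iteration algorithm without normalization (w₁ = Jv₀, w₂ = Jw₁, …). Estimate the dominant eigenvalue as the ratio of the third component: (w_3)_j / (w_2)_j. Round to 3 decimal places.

w1 = Jv₀ = ((-1)·0 + 2·1 + (-3)·0; (-2)·0 + 2·1 + 2·0; 4·0 + 1·1 + 5·0) = (2, 2, 1)
w2 = Jw1 = ((-1)·2 + 2·2 + (-3)·1; (-2)·2 + 2·2 + 2·1; 4·2 + 1·2 + 5·1) = (-1, 2, 15)
w3 = Jw2 = (-40, 36, 73)
Ratio at component: 73 / 15 = 4.867

λ ≈ 4.867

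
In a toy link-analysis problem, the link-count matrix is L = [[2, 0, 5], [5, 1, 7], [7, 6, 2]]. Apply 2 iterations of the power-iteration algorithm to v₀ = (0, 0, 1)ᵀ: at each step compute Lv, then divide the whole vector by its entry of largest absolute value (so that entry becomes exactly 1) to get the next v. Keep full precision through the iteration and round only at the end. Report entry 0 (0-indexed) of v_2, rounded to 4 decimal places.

0.2469

Lv0 = (5.00000, 7.00000, 2.00000); divide by 7.00000 → v1 = (0.71429, 1.00000, 0.28571)
Lv1 = (2.85714, 6.57143, 11.57143); divide by 11.57143 → v2 = (0.24691, 0.56790, 1.00000)
Requested entry of v2: 20/81 = 0.2469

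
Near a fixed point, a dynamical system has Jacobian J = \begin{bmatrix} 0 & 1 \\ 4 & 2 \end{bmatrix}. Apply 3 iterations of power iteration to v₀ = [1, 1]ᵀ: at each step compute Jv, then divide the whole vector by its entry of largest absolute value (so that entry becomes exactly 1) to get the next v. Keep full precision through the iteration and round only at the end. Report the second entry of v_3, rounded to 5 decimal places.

Jv0 = (1.000000, 6.000000); divide by 6.000000 → v1 = (0.166667, 1.000000)
Jv1 = (1.000000, 2.666667); divide by 2.666667 → v2 = (0.375000, 1.000000)
Jv2 = (1.000000, 3.500000); divide by 3.500000 → v3 = (0.285714, 1.000000)
Requested entry of v3: 56/56 = 1.00000

1.00000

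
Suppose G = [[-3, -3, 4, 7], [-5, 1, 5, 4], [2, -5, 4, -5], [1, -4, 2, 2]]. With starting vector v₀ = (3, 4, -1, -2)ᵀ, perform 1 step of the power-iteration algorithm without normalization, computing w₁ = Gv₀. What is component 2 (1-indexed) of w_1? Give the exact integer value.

w1 = Gv₀ = (-39, -24, -8, -19)
The requested component of w1 is -24.

-24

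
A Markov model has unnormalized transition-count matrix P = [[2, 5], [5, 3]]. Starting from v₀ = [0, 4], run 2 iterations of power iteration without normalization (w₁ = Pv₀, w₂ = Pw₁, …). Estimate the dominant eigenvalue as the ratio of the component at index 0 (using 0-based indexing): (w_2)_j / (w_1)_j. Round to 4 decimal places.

w1 = Pv₀ = (2·0 + 5·4; 5·0 + 3·4) = (20, 12)
w2 = Pw1 = (2·20 + 5·12; 5·20 + 3·12) = (100, 136)
Ratio at component: 100 / 20 = 5.0000

5.0000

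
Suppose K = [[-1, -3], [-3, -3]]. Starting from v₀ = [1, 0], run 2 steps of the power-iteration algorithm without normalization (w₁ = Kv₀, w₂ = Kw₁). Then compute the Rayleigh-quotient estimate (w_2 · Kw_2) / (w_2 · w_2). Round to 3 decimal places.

-5.131

w1 = Kv₀ = ((-1)·1 + (-3)·0; (-3)·1 + (-3)·0) = (-1, -3)
w2 = Kw1 = ((-1)·(-1) + (-3)·(-3); (-3)·(-1) + (-3)·(-3)) = (10, 12)
Kw2 = (-46, -66)
w2·Kw2 = 10·(-46) + 12·(-66) = -1252; w2·w2 = 10·10 + 12·12 = 244
λ ≈ -1252/244 = -5.131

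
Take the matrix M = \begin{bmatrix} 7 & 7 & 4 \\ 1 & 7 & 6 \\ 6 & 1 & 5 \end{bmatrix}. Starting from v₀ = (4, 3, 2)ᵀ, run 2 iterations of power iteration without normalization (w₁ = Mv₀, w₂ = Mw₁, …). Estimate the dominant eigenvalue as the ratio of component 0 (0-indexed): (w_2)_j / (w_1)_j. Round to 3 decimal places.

w1 = Mv₀ = (57, 37, 37)
w2 = Mw1 = (806, 538, 564)
Ratio at component: 806 / 57 = 14.140

λ ≈ 14.140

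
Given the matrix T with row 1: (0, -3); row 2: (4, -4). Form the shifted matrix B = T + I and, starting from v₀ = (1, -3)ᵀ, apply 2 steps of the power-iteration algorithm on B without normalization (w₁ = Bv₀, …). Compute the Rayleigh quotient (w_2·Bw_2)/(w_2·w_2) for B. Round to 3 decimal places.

0.961

B = T + I has rows (1, -3); (4, -3)
w1 = Bv₀ = (1·1 + (-3)·(-3); 4·1 + (-3)·(-3)) = (10, 13)
w2 = Bw1 = (1·10 + (-3)·13; 4·10 + (-3)·13) = (-29, 1)
Bw2 = (-32, -119)
w2·Bw2 = 809; w2·w2 = 842; μ ≈ 809/842 = 0.961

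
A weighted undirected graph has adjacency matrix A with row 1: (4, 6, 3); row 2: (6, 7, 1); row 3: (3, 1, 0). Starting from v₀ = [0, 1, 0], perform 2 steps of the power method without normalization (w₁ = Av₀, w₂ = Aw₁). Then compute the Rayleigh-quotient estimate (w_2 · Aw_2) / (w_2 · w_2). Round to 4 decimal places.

12.2574

w1 = Av₀ = (4·0 + 6·1 + 3·0; 6·0 + 7·1 + 1·0; 3·0 + 1·1 + 0·0) = (6, 7, 1)
w2 = Aw1 = (4·6 + 6·7 + 3·1; 6·6 + 7·7 + 1·1; 3·6 + 1·7 + 0·1) = (69, 86, 25)
Aw2 = (867, 1041, 293)
w2·Aw2 = 69·867 + 86·1041 + 25·293 = 156674; w2·w2 = 69·69 + 86·86 + 25·25 = 12782
λ ≈ 156674/12782 = 12.2574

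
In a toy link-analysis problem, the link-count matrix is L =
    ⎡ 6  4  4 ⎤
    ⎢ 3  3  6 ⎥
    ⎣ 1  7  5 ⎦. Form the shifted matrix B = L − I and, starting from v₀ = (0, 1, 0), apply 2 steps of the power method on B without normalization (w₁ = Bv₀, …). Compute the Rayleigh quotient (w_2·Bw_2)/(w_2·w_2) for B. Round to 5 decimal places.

B = L − I has rows (5, 4, 4); (3, 2, 6); (1, 7, 4)
w1 = Bv₀ = (4, 2, 7)
w2 = Bw1 = (56, 58, 46)
Bw2 = (696, 560, 646)
w2·Bw2 = 101172; w2·w2 = 8616; μ ≈ 101172/8616 = 11.74234

μ ≈ 11.74234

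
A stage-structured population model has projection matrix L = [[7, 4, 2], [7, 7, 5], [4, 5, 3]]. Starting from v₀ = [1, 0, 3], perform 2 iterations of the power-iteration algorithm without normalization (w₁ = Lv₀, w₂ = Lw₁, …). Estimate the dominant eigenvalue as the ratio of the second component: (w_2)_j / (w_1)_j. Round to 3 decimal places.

w1 = Lv₀ = (7·1 + 4·0 + 2·3; 7·1 + 7·0 + 5·3; 4·1 + 5·0 + 3·3) = (13, 22, 13)
w2 = Lw1 = (7·13 + 4·22 + 2·13; 7·13 + 7·22 + 5·13; 4·13 + 5·22 + 3·13) = (205, 310, 201)
Ratio at component: 310 / 22 = 14.091

14.091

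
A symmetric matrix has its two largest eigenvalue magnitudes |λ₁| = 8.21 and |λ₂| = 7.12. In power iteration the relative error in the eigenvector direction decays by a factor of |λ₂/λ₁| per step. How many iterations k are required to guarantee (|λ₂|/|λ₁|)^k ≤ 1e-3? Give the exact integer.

49

|λ₂/λ₁| = 7.12/8.21 = 0.86724
Need k ≥ ln(1e-3) / ln(0.86724) = -6.9078 / -0.1424 ≈ 48.494
Smallest integer k satisfying the bound: 49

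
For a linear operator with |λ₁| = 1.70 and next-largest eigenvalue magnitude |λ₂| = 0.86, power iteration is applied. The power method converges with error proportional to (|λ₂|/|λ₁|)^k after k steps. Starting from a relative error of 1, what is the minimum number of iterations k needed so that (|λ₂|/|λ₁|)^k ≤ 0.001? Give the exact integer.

|λ₂/λ₁| = 0.86/1.70 = 0.50588
Need k ≥ ln(0.001) / ln(0.50588) = -6.9078 / -0.6815 ≈ 10.137
Smallest integer k satisfying the bound: 11

11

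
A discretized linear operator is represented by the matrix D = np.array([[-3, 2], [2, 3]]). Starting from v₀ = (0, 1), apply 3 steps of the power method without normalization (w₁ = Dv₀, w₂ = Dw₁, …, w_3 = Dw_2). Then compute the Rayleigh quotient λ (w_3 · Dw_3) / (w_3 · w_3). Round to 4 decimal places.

λ ≈ 3.0000

w1 = Dv₀ = ((-3)·0 + 2·1; 2·0 + 3·1) = (2, 3)
w2 = Dw1 = ((-3)·2 + 2·3; 2·2 + 3·3) = (0, 13)
w3 = Dw2 = (26, 39)
Dw3 = (0, 169)
w3·Dw3 = 26·0 + 39·169 = 6591; w3·w3 = 26·26 + 39·39 = 2197
λ ≈ 6591/2197 = 3.0000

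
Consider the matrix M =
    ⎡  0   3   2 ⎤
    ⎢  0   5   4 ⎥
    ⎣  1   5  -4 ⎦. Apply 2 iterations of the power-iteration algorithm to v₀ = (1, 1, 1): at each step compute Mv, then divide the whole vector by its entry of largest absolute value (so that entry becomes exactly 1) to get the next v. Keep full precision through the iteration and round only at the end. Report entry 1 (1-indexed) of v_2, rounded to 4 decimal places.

Mv0 = (5.00000, 9.00000, 2.00000); divide by 9.00000 → v1 = (0.55556, 1.00000, 0.22222)
Mv1 = (3.44444, 5.88889, 4.66667); divide by 5.88889 → v2 = (0.58491, 1.00000, 0.79245)
Requested entry of v2: 31/53 = 0.5849

0.5849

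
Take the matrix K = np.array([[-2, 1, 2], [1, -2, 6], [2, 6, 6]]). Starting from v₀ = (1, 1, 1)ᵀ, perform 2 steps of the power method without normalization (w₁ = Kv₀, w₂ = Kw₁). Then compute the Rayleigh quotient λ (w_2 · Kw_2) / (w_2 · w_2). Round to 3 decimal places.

w1 = Kv₀ = ((-2)·1 + 1·1 + 2·1; 1·1 + (-2)·1 + 6·1; 2·1 + 6·1 + 6·1) = (1, 5, 14)
w2 = Kw1 = ((-2)·1 + 1·5 + 2·14; 1·1 + (-2)·5 + 6·14; 2·1 + 6·5 + 6·14) = (31, 75, 116)
Kw2 = (245, 577, 1208)
w2·Kw2 = 31·245 + 75·577 + 116·1208 = 190998; w2·w2 = 31·31 + 75·75 + 116·116 = 20042
λ ≈ 190998/20042 = 9.530

9.530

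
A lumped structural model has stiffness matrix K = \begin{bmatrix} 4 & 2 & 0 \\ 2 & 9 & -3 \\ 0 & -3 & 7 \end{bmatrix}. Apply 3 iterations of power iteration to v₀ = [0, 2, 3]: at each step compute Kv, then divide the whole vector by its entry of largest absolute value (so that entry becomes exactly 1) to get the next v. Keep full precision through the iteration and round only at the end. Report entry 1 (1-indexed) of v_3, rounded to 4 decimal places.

0.5411

Kv0 = (4.00000, 9.00000, 15.00000); divide by 15.00000 → v1 = (0.26667, 0.60000, 1.00000)
Kv1 = (2.26667, 2.93333, 5.20000); divide by 5.20000 → v2 = (0.43590, 0.56410, 1.00000)
Kv2 = (2.87179, 2.94872, 5.30769); divide by 5.30769 → v3 = (0.54106, 0.55556, 1.00000)
Requested entry of v3: 224/414 = 0.5411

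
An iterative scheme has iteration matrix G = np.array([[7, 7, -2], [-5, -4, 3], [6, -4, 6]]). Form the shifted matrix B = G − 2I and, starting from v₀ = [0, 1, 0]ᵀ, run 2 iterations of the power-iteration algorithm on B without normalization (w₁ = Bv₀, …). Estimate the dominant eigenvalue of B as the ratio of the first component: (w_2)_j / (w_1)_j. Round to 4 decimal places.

μ ≈ 0.1429

B = G − 2I has rows (5, 7, -2); (-5, -6, 3); (6, -4, 4)
w1 = Bv₀ = (5·0 + 7·1 + (-2)·0; (-5)·0 + (-6)·1 + 3·0; 6·0 + (-4)·1 + 4·0) = (7, -6, -4)
w2 = Bw1 = (5·7 + 7·(-6) + (-2)·(-4); (-5)·7 + (-6)·(-6) + 3·(-4); 6·7 + (-4)·(-6) + 4·(-4)) = (1, -11, 50)
Ratio: 1/7 = 0.1429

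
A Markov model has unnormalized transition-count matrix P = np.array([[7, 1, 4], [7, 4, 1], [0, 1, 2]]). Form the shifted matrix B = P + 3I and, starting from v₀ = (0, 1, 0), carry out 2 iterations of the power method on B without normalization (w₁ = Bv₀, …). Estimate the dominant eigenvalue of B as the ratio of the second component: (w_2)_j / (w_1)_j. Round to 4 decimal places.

μ ≈ 8.1429

B = P + 3I has rows (10, 1, 4); (7, 7, 1); (0, 1, 5)
w1 = Bv₀ = (10·0 + 1·1 + 4·0; 7·0 + 7·1 + 1·0; 0·0 + 1·1 + 5·0) = (1, 7, 1)
w2 = Bw1 = (10·1 + 1·7 + 4·1; 7·1 + 7·7 + 1·1; 0·1 + 1·7 + 5·1) = (21, 57, 12)
Ratio: 57/7 = 8.1429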